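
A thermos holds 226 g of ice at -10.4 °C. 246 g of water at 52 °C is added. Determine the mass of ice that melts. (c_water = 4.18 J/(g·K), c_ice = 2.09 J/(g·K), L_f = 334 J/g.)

m_melted ≈ 145 g

Heat available from the water dropping to 0 °C: 246×4.18×52 = 53471 J.
Warming the ice to 0 °C takes 226×2.09×10.4 = 4912.3 J, leaving 48558 J for melting.
Melting all 226 g of ice would need 226×334 = 75484 J.
Since 48558 < 75484 J, not all the ice melts; equilibrium is at 0 °C.
m_melt = 48558 / L_f = 145.4 g.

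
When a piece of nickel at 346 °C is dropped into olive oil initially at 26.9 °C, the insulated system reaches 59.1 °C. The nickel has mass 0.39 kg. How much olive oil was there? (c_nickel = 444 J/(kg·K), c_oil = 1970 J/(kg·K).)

Heat gained plus heat lost sum to zero:
0.39·444·(59.1 − 346) + m·1970·(59.1 − 26.9) = 0
63434 m = 49680
m = 49680/63434 ≈ 0.7832 kg

m ≈ 0.783 kg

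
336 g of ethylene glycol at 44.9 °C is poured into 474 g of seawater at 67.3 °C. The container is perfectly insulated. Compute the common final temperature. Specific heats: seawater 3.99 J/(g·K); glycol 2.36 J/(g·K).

T_f ≈ 60.7 °C

Setting the total heat transfer to zero:
474×3.99×(T − 67.3) + 336×2.36×(T − 44.9) = 0
1891.3(T − 67.3) + 792.96(T − 44.9) = 0
2684.2 T = 162886
T = 162886 / 2684.2 = 60.7 °C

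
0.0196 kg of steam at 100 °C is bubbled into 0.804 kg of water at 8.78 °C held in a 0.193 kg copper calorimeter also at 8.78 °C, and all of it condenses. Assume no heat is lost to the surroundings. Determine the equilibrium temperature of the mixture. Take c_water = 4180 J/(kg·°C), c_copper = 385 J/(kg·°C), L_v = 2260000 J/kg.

T_f ≈ 23.5 °C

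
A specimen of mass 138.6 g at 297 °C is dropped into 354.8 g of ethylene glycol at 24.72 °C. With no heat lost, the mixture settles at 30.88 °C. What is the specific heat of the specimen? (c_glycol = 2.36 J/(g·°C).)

c ≈ 0.14 J/(g·°C)

Heat lost by the specimen = heat gained by the glycol:
138.6·c·(297 − 30.88) = 354.8·2.36·(30.88 − 24.72)
36884 c = 5157.9  ⇒  c ≈ 0.1398 J/(g·°C)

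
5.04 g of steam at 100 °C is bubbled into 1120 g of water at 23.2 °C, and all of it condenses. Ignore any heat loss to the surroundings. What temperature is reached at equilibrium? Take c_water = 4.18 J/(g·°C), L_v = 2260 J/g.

Heat gained plus heat lost sum to zero:
steam→water at 100 °C releases m L_v = 5.04·2260 = 11390; condensate cools 100→T: 5.04·4.18·(T − 100) = 21.07(T − 100); original water: 4681.6(T − 23.2)
4702.7 T = 11390 + 2106.7 + 108613 = 122110
T ≈ 25.97 °C (< 100 °C, so full condensation is consistent).

T_f ≈ 26.0 °C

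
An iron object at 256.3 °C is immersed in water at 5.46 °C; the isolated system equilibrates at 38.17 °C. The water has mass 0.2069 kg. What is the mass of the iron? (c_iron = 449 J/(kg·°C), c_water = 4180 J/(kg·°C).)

m ≈ 0.289 kg

Heat lost by the iron = heat gained by the water:
m·449·(256.3 − 38.17) = 0.2069·4180·(38.17 − 5.46)
97940 m = 28289  ⇒  m ≈ 0.2888 kg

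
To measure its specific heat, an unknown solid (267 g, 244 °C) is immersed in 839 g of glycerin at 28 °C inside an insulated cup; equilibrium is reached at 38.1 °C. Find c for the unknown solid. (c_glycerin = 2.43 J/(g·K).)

c ≈ 0.375 J/(g·K)

m_s c (T_s − T_f) = m_glycerin c_glycerin (T_f − T_0):
267×c×(244 − 38.1) = 839×2.43×(38.1 − 28)
54975 c = 20592  ⇒  c ≈ 0.3746 J/(g·K)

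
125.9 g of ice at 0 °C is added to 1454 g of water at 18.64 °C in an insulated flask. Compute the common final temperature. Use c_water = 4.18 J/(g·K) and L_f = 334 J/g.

T_f ≈ 10.8 °C

Heat gained plus heat lost sum to zero:
melt ice: 125.9×334 = 42051
  meltwater 0→T: 125.9×4.18×T = 526.26 T
  water: 6077.7(T − 18.64)
6604 T = 113289 − 42051 = 71238
T ≈ 10.79 °C (positive, so assuming full melt was valid).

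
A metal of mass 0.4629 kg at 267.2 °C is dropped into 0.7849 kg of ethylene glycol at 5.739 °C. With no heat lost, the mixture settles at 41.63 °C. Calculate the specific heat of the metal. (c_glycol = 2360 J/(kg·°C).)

c ≈ 637 J/(kg·°C)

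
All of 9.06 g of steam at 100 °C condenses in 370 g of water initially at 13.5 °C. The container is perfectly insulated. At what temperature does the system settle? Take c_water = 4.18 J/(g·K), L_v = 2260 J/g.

T_f ≈ 28.5 °C

Setting the total heat transfer to zero:
latent heat released on condensation: 9.06×2260 = 20476
  condensate cools 100→T: 9.06×4.18×(T − 100) = 37.87(T − 100)
  water warms: 370×4.18×(T − 13.5) = 1546.6(T − 13.5)
1584.5 T = 20476 + 3787.1 + 20879 = 45142
T ≈ 28.49 °C — below 100 °C, confirming all the steam condensed.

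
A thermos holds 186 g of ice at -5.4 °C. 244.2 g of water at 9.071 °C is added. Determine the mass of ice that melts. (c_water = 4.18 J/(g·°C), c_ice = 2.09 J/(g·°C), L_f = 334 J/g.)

Heat available from the water dropping to 0 °C: 244.2×4.18×9.071 = 9259.3 J.
Of that, 186×2.09×5.4 = 2099.2 J goes to bring the ice to 0 °C, leaving 7160.1 J.
To melt every bit of ice: 186×334 = 62124 J.
That's not enough to melt it all — equilibrium is at 0 °C with ice remaining.
Mass melted = 7160.1/334 ≈ 21.44 g.

m_melted ≈ 21.4 g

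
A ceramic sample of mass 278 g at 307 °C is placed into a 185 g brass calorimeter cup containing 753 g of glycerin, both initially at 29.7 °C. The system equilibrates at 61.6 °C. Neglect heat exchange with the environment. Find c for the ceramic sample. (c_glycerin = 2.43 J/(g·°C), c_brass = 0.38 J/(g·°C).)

Taking heat into each body as positive, Σ m c ΔT = 0:
278·c·(61.6 − 307) + 753·2.43·(61.6 − 29.7) + 185·0.38·(61.6 − 29.7) = 0
-68221 c = -60613
c = -60613/-68221 ≈ 0.8885 J/(g·°C)

c ≈ 0.888 J/(g·°C)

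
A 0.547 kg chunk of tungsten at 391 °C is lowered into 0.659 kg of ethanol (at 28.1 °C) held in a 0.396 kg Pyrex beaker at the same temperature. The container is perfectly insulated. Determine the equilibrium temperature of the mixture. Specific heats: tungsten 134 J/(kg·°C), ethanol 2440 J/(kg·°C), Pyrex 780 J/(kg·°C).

T_f ≈ 41.5 °C

Conservation of energy gives ΣQ = 0:
0.547×134×(T − 391) + 0.659×2440×(T − 28.1) + 0.396×780×(T − 28.1) = 0
73.3(T − 391) + 1608(T − 28.1) + 308.88(T − 28.1) = 0
(73.3 + 1608 + 308.88) T = 73.3×391 + 1608×28.1 + 308.88×28.1
T = 82523/1990.1 ≈ 41.47 °C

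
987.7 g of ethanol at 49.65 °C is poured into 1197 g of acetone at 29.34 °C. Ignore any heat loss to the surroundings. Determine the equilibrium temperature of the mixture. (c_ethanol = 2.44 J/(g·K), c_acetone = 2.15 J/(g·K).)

Set heat shed by the hot body equal to heat absorbed by the cold body:
987.7*2.44*(49.65 − T) = 1197*2.15*(T − 29.34)
2410(49.65 − T) = 2573.5(T − 29.34)
4983.5 T = 195164  ⇒  T ≈ 39.16 °C

T_f ≈ 39.2 °C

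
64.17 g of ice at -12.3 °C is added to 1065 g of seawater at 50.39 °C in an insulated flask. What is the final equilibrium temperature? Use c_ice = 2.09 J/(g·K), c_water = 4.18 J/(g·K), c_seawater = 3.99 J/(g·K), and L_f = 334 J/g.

T_f ≈ 42.3 °C

Conservation of energy gives ΣQ = 0:
warm ice to 0 °C: 64.17×2.09×(0 − (-12.3)) = 1649.6; melt ice: 64.17×334 = 21433; meltwater 0→T: 64.17×4.18×T = 268.23 T; seawater cools: 1065×3.99×(T − 50.39) = 4249.4(T − 50.39)
4517.6 T = 214125 − 23082 = 191042
T ≈ 42.29 °C (positive, so assuming full melt was valid).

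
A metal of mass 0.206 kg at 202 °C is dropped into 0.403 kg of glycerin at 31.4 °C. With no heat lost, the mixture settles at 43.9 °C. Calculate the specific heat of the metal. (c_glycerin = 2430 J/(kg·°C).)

c ≈ 376 J/(kg·°C)

Heat lost by the metal = heat gained by the glycerin:
0.206·c·(202 − 43.9) = 0.403·2430·(43.9 − 31.4)
32.57 c = 12241  ⇒  c ≈ 375.9 J/(kg·°C)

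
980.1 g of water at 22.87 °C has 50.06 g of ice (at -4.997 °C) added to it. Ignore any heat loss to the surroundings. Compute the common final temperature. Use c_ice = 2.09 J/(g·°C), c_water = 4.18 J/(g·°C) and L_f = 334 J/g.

T_f ≈ 17.8 °C

Energy conservation, ΣQ = 0:
ice -4.997→0 °C: 50.06×2.09×4.997 = 522.81
  latent heat to melt: 50.06×334 = 16720
  meltwater 0→T: 50.06×4.18×T = 209.25 T
  water cools: 980.1×4.18×(T − 22.87) = 4096.8(T − 22.87)
4306.1 T = 93694 − 17243 = 76451
T ≈ 17.75 °C (positive, so assuming full melt was valid).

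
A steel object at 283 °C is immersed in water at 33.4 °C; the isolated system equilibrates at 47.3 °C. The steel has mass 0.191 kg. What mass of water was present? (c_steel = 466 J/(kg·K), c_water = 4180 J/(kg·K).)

m ≈ 0.361 kg

Heat gained plus heat lost sum to zero:
0.191×466×(47.3 − 283) + m×4180×(47.3 − 33.4) = 0
58102 m = 20979
m = 20979/58102 ≈ 0.3611 kg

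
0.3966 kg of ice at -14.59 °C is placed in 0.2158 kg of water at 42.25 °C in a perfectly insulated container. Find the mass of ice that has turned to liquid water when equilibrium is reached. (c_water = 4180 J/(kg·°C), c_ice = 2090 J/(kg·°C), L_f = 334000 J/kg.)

Water can give up m c ΔT = 0.2158·4180·42.25 = 38111 J before reaching 0 °C.
Warming the ice to 0 °C takes 0.3966·2090·14.59 = 12094 J, leaving 26018 J for melting.
To melt every bit of ice: 0.3966·334000 = 132464 J.
Since 26018 < 132464 J, not all the ice melts; equilibrium is at 0 °C.
Mass melted = 26018/334000 ≈ 0.0779 kg.

m_melted ≈ 0.0779 kg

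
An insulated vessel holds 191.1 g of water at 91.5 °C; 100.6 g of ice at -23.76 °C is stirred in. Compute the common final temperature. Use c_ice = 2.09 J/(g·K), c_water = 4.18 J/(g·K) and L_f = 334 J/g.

T_f ≈ 28.3 °C

Net heat exchanged in the isolated system is zero:
ice -23.76→0 °C: 100.6·2.09·23.76 = 4995.6; latent heat to melt: 100.6·334 = 33600; meltwater 0→T: 100.6·4.18·T = 420.51 T; water: 798.8(T − 91.5)
1219.3 T = 73090 − 38596 = 34494
T ≈ 28.29 °C. Since T > 0 °C, the all-ice-melts assumption holds.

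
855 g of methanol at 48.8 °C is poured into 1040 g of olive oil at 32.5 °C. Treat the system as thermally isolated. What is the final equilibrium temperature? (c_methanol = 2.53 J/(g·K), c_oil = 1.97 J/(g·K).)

T_f ≈ 40.9 °C

Taking heat into each body as positive, Σ m c ΔT = 0:
855×2.53×(T − 48.8) + 1040×1.97×(T − 32.5) = 0
2163.1(T − 48.8) + 2048.8(T − 32.5) = 0
(2163.1 + 2048.8) T = 2163.1×48.8 + 2048.8×32.5
T = 172148 / 4211.9 = 40.9 °C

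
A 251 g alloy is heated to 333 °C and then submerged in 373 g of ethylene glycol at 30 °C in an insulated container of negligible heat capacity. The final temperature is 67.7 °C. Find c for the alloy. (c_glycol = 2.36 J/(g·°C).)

c ≈ 0.498 J/(g·°C)

Net heat exchanged in the isolated system is zero:
251·c·(67.7 − 333) + 373·2.36·(67.7 − 30) = 0
-66590 c = -33187
c = -33187/-66590 ≈ 0.4984 J/(g·°C)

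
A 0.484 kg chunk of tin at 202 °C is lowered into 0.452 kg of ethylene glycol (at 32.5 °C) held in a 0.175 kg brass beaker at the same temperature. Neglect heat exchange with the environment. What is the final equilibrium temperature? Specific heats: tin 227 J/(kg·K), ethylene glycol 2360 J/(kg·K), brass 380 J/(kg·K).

Setting the total heat transfer to zero:
0.484*227*(T − 202) + 0.452*2360*(T − 32.5) + 0.175*380*(T − 32.5) = 0
1243.1 T = 59023
T ≈ 47.48 °C

T_f ≈ 47.5 °C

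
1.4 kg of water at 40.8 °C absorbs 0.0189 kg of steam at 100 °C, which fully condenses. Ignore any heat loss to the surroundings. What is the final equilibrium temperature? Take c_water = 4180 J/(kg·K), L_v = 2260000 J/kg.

Net heat exchanged in the isolated system is zero:
condense steam: −0.0189·2260000 = −42714
  condensed water 100 °C→T: 79(T − 100)
  original water: 5852(T − 40.8)
5931 T = 42714 + 7900.2 + 238762 = 289376
T ≈ 48.79 °C (< 100 °C, so full condensation is consistent).

T_f ≈ 48.8 °C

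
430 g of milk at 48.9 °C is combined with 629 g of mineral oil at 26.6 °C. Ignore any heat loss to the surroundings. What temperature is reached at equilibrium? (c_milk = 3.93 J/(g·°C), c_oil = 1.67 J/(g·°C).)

T_f ≈ 40.4 °C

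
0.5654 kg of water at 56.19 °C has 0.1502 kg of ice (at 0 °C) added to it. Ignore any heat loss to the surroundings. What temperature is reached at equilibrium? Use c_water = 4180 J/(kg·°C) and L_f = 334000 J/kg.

Net heat exchanged in the isolated system is zero:
fusion: m_ice L_f = 0.1502·334000 = 50167; meltwater 0→T: 0.1502·4180·T = 627.84 T; water: 2363.4(T − 56.19)
2991.2 T = 132798 − 50167 = 82631
T ≈ 27.62 °C. Since T > 0 °C, the all-ice-melts assumption holds.

T_f ≈ 27.6 °C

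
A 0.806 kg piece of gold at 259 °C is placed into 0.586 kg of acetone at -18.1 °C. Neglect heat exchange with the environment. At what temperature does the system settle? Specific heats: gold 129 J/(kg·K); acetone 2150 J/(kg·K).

T_f ≈ 3.0 °C

Energy conservation, ΣQ = 0:
0.806·129·(T − 259) + 0.586·2150·(T − (-18.1)) = 0
1363.9 T = 4125.1
T = 4125.1 / 1363.9 = 3.02 °C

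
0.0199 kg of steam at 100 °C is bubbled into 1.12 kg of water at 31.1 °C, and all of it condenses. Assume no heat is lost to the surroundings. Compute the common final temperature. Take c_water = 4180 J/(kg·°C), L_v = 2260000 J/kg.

Setting the total heat transfer to zero:
steam→water at 100 °C releases m L_v = 0.0199·2260000 = 44974
  condensate cools 100→T: 0.0199·4180·(T − 100) = 83.18(T − 100)
  original water: 4681.6(T − 31.1)
4764.8 T = 44974 + 8318.2 + 145598 = 198890
T ≈ 41.74 °C, under the boiling point, so the assumption holds.

T_f ≈ 41.7 °C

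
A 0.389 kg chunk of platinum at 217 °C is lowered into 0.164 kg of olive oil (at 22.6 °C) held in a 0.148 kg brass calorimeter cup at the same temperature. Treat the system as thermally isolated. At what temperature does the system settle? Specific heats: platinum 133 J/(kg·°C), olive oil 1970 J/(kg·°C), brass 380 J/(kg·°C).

Net heat exchanged in the isolated system is zero:
0.389×133×(T − 217) + 0.164×1970×(T − 22.6) + 0.148×380×(T − 22.6) = 0
51.74(T − 217) + 323.08(T − 22.6) + 56.24(T − 22.6) = 0
431.06 T = 19800
T = 19800/431.06 ≈ 45.93 °C

T_f ≈ 45.9 °C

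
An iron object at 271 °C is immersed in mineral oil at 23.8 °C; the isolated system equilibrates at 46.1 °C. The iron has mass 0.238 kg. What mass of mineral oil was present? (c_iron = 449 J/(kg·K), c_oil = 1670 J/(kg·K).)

|Q_iron| = |Q_oil|:
0.238·449·(271 − 46.1) = m·1670·(46.1 − 23.8)
37241 m = 24033  ⇒  m ≈ 0.6453 kg

m ≈ 0.645 kg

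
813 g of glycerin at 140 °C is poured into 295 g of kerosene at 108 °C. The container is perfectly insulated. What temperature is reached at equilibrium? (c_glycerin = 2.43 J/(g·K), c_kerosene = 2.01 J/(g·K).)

Energy conservation, ΣQ = 0:
813·2.43·(T − 140) + 295·2.01·(T − 108) = 0
2568.5 T = 340621
T ≈ 132.61 °C

T_f ≈ 132.6 °C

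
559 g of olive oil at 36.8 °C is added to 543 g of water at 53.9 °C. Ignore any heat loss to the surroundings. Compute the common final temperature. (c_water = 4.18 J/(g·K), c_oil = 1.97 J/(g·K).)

Heat lost by the water equals heat gained by the oil:
543×4.18×(53.9 − T) = 559×1.97×(T − 36.8)
2269.7(53.9 − T) = 1101.2(T − 36.8)
3371 T = 162864  ⇒  T ≈ 48.31 °C

T_f ≈ 48.3 °C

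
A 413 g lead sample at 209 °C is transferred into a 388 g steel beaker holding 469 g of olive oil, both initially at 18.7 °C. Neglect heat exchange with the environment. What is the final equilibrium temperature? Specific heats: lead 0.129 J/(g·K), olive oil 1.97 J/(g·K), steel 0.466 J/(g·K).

Conservation of energy gives ΣQ = 0:
413*0.129*(T − 209) + 469*1.97*(T − 18.7) + 388*0.466*(T − 18.7) = 0
53.28(T − 209) + 923.93(T − 18.7) + 180.81(T − 18.7) = 0
1158 T = 31793
T ≈ 27.46 °C

T_f ≈ 27.5 °C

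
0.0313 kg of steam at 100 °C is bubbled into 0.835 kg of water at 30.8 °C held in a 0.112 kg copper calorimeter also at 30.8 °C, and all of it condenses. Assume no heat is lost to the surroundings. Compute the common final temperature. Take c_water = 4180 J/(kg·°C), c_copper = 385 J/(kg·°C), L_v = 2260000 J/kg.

Taking heat into each body as positive, Σ m c ΔT = 0:
latent heat released on condensation: 0.0313×2260000 = 70738
  condensate cools 100→T: 0.0313×4180×(T − 100) = 130.83(T − 100)
  original water: 3490.3(T − 30.8)
  cup: 43.12(T − 30.8)
3664.3 T = 70738 + 13083 + 108829 = 192651
T ≈ 52.58 °C, under the boiling point, so the assumption holds.

T_f ≈ 52.6 °C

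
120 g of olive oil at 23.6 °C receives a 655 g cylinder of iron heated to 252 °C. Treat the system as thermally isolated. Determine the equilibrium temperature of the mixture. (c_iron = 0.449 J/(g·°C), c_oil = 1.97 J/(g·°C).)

T_f ≈ 150.2 °C

Let T be the final temperature. ΣQ_i = 0:
655*0.449*(T − 252) + 120*1.97*(T − 23.6) = 0
530.5 T = 79691
T = 79691 / 530.5 = 150 °C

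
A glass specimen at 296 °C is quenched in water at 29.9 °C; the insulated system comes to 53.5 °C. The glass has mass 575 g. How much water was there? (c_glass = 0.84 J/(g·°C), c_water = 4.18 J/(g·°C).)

m ≈ 1190 g

|Q_glass| = |Q_water|:
575×0.84×(296 − 53.5) = m×4.18×(53.5 − 29.9)
98.65 m = 117128  ⇒  m ≈ 1187 g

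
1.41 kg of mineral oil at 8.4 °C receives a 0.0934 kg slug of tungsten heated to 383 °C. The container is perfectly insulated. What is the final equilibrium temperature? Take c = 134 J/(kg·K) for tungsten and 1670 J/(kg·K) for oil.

T_f ≈ 10.4 °C

T_f is the heat-capacity-weighted average of the initial temperatures:
T_f = (12.52×383 + 2354.7×8.4) / (12.52 + 2354.7)
    = 24573 / 2367.2 ≈ 10.38 °C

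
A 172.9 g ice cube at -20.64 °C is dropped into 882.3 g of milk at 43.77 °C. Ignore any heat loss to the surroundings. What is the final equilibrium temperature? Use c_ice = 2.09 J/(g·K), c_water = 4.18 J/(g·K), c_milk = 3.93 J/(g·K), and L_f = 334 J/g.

Sum of m c ΔT and latent-heat terms is zero:
ice -20.64→0 °C: 172.9×2.09×20.64 = 7458.5; latent heat to melt: 172.9×334 = 57749; meltwater 0→T: 172.9×4.18×T = 722.72 T; milk: 3467.4(T − 43.77)
4190.2 T = 151770 − 65207 = 86563
T ≈ 20.66 °C — above 0 °C, consistent with complete melting.

T_f ≈ 20.7 °C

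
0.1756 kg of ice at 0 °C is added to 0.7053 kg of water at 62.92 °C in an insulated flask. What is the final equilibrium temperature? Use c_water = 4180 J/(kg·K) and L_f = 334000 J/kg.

T_f ≈ 34.4 °C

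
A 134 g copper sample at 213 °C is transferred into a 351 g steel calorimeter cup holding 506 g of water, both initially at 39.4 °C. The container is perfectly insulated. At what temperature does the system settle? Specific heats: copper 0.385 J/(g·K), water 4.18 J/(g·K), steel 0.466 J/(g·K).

T_f ≈ 43.2 °C

Net heat exchanged in the isolated system is zero:
134*0.385*(T − 213) + 506*4.18*(T − 39.4) + 351*0.466*(T − 39.4) = 0
2330.2 T = 100767
T ≈ 43.24 °C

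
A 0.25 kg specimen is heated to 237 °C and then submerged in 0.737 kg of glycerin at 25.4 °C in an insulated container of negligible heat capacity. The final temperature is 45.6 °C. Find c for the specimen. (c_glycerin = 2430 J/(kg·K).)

c ≈ 756 J/(kg·K)

Heat lost by the specimen = heat gained by the glycerin:
0.25·c·(237 − 45.6) = 0.737·2430·(45.6 − 25.4)
47.85 c = 36176  ⇒  c ≈ 756 J/(kg·K)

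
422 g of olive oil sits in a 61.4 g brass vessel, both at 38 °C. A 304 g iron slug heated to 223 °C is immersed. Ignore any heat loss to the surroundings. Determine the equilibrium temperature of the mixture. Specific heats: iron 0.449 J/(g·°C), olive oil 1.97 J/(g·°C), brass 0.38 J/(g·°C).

T_f = Σ m_i c_i T_i / Σ m_i c_i:
T_f = (136.5·223 + 831.34·38 + 23.33·38) / (136.5 + 831.34 + 23.33)
    = 62916 / 991.17 ≈ 63.48 °C

T_f ≈ 63.5 °C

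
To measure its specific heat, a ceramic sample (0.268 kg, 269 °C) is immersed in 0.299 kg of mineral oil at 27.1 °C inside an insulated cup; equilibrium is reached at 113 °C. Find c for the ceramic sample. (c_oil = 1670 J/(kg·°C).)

c ≈ 1030 J/(kg·°C)

Setting the total heat transfer to zero:
0.268×c×(113 − 269) + 0.299×1670×(113 − 27.1) = 0
-41.81 c = -42892
c = -42892/-41.81 ≈ 1026 J/(kg·°C)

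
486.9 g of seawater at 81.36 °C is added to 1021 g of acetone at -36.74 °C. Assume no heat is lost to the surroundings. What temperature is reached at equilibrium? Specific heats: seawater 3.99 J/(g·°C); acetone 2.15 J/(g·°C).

T_f ≈ 18.7 °C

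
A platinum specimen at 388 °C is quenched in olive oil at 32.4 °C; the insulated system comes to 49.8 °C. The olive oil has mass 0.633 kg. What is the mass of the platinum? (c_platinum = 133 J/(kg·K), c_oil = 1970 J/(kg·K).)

Heat gained plus heat lost sum to zero:
m×133×(49.8 − 388) + 0.633×1970×(49.8 − 32.4) = 0
-44981 m = -21698
m = -21698/-44981 ≈ 0.4824 kg

m ≈ 0.482 kg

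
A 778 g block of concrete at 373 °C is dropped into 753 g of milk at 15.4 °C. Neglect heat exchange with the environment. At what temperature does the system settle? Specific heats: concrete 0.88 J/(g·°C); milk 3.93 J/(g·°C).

With ΣQ=0 the equilibrium temperature is the m·c-weighted mean:
T_f = (684.64·373 + 2959.3·15.4) / (684.64 + 2959.3)
    = 300944 / 3643.9 ≈ 82.59 °C

T_f ≈ 82.6 °C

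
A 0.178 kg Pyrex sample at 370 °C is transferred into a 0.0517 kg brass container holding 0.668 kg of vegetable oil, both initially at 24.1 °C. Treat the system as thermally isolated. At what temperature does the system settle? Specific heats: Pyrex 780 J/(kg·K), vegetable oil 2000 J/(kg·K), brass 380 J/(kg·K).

T_f ≈ 56.2 °C

Taking heat into each body as positive, Σ m c ΔT = 0:
0.178·780·(T − 370) + 0.668·2000·(T − 24.1) + 0.0517·380·(T − 24.1) = 0
138.84(T − 370) + 1336(T − 24.1) + 19.65(T − 24.1) = 0
1494.5 T = 84042
T ≈ 56.23 °C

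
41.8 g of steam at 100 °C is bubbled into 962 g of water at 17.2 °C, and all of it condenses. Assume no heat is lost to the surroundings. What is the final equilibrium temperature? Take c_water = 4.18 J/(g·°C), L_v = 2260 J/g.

T_f ≈ 43.2 °C

Heat gained plus heat lost sum to zero:
condense steam: −41.8×2260 = −94468
  condensate cools 100→T: 41.8×4.18×(T − 100) = 174.72(T − 100)
  water warms: 962×4.18×(T − 17.2) = 4021.2(T − 17.2)
4195.9 T = 94468 + 17472 + 69164 = 181104
T ≈ 43.16 °C (< 100 °C, so full condensation is consistent).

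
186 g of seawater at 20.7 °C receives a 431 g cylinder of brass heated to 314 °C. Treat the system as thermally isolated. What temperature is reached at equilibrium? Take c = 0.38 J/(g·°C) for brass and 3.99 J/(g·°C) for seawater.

T_f ≈ 73.7 °C

T_f is the heat-capacity-weighted average of the initial temperatures:
T_f = (163.78·314 + 742.14·20.7) / (163.78 + 742.14)
    = 66789 / 905.92 ≈ 73.73 °C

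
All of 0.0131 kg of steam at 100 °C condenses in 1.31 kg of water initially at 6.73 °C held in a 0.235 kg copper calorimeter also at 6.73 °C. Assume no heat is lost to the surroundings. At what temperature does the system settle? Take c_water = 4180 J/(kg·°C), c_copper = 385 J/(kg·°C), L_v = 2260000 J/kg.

Energy conservation, ΣQ = 0:
latent heat released on condensation: 0.0131·2260000 = 29606; condensed water 100 °C→T: 54.76(T − 100); original water: 5475.8(T − 6.73); cup: 90.47(T − 6.73)
5621 T = 29606 + 5475.8 + 37461 = 72543
T ≈ 12.91 °C — below 100 °C, confirming all the steam condensed.

T_f ≈ 12.9 °C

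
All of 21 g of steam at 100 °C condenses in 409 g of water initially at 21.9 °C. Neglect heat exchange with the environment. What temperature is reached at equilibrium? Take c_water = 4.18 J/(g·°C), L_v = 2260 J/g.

Sum of m c ΔT and latent-heat terms is zero:
latent heat released on condensation: 21·2260 = 47460
  condensate cools 100→T: 21·4.18·(T − 100) = 87.78(T − 100)
  water warms: 409·4.18·(T − 21.9) = 1709.6(T − 21.9)
1797.4 T = 47460 + 8778 + 37441 = 93679
T ≈ 52.12 °C, under the boiling point, so the assumption holds.

T_f ≈ 52.1 °C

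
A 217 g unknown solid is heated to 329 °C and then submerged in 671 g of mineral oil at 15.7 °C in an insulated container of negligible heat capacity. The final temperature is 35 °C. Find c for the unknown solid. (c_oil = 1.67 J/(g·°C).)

c ≈ 0.339 J/(g·°C)

Heat lost by the unknown solid = heat gained by the oil:
217·c·(329 − 35) = 671·1.67·(35 − 15.7)
63798 c = 21627  ⇒  c ≈ 0.339 J/(g·°C)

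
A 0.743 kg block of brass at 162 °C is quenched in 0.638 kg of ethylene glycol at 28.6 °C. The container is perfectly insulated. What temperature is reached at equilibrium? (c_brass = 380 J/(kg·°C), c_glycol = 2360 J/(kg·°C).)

Heat lost by the brass equals heat gained by the glycol:
0.743*380*(162 − T) = 0.638*2360*(T − 28.6)
282.34(162 − T) = 1505.7(T − 28.6)
1788 T = 88802  ⇒  T ≈ 49.66 °C

T_f ≈ 49.7 °C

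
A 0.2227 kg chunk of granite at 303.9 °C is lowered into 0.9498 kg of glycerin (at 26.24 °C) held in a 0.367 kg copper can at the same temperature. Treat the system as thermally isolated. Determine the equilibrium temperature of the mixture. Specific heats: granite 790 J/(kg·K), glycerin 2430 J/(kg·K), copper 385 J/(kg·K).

Net heat exchanged in the isolated system is zero:
0.2227·790·(T − 303.9) + 0.9498·2430·(T − 26.24) + 0.367·385·(T − 26.24) = 0
175.93(T − 303.9) + 2308(T − 26.24) + 141.29(T − 26.24) = 0
2625.2 T = 117736
T = 117736 / 2625.2 = 44.8 °C

T_f ≈ 44.8 °C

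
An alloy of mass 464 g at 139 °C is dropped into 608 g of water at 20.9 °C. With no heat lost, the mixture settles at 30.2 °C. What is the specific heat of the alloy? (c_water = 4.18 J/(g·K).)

c ≈ 0.468 J/(g·K)

Taking heat into each body as positive, Σ m c ΔT = 0:
464·c·(30.2 − 139) + 608·4.18·(30.2 − 20.9) = 0
-50483 c = -23635
c = -23635/-50483 ≈ 0.4682 J/(g·K)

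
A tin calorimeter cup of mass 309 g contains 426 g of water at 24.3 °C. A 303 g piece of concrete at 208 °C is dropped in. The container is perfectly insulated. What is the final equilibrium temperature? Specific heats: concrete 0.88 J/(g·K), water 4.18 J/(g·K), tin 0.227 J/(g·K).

Let T be the final temperature. ΣQ_i = 0:
303*0.88*(T − 208) + 426*4.18*(T − 24.3) + 309*0.227*(T − 24.3) = 0
266.64(T − 208) + 1780.7(T − 24.3) + 70.14(T − 24.3) = 0
2117.5 T = 100436
T = 100436/2117.5 ≈ 47.43 °C

T_f ≈ 47.4 °C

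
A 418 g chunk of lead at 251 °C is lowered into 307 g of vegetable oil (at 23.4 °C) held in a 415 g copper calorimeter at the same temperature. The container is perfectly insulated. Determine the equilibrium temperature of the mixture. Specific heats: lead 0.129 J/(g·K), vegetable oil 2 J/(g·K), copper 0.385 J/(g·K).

Net heat exchanged in the isolated system is zero:
418*0.129*(T − 251) + 307*2*(T − 23.4) + 415*0.385*(T − 23.4) = 0
53.92(T − 251) + 614(T − 23.4) + 159.78(T − 23.4) = 0
827.7 T = 31641
T ≈ 38.23 °C

T_f ≈ 38.2 °C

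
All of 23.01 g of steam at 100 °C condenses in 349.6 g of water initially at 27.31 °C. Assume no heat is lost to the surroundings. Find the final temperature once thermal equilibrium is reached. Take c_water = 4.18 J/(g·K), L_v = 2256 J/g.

T_f ≈ 65.1 °C

Energy conservation, ΣQ = 0:
steam→water at 100 °C releases m L_v = 23.01·2256 = 51911
  condensed water 100 °C→T: 96.18(T − 100)
  water warms: 349.6·4.18·(T − 27.31) = 1461.3(T − 27.31)
1557.5 T = 51911 + 9618.2 + 39909 = 101438
T ≈ 65.13 °C, under the boiling point, so the assumption holds.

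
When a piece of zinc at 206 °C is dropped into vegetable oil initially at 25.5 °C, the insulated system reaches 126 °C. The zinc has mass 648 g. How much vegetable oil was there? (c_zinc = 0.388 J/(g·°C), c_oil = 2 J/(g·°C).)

Let T be the final temperature. ΣQ_i = 0:
648×0.388×(126 − 206) + m×2×(126 − 25.5) = 0
201 m = 20114
m = 20114/201 ≈ 100.1 g

m ≈ 100 g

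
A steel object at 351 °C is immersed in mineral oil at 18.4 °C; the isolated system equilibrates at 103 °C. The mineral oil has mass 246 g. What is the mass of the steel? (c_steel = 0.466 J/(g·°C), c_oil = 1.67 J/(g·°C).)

m ≈ 301 g

|Q_steel| = |Q_oil|:
m×0.466×(351 − 103) = 246×1.67×(103 − 18.4)
115.57 m = 34755  ⇒  m ≈ 300.7 g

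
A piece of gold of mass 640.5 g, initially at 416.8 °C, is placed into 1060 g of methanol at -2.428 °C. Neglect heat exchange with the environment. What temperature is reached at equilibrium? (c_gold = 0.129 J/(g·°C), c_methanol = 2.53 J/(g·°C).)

With ΣQ=0 the equilibrium temperature is the m·c-weighted mean:
T_f = (82.62·416.8 + 2681.8·(-2.428)) / (82.62 + 2681.8)
    = 27926 / 2764.4 ≈ 10.10 °C

T_f ≈ 10.1 °C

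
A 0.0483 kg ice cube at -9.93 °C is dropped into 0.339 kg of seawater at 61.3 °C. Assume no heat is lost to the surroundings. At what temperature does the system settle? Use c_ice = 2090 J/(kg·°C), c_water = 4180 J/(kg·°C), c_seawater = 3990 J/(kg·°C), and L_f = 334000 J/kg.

T_f ≈ 42.3 °C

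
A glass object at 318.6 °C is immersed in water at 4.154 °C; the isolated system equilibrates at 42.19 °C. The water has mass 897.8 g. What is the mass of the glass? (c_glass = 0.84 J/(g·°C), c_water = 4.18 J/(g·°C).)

m ≈ 615 g

Taking heat into each body as positive, Σ m c ΔT = 0:
m×0.84×(42.19 − 318.6) + 897.8×4.18×(42.19 − 4.154) = 0
-232.18 m = -142742
m = -142742/-232.18 ≈ 614.8 g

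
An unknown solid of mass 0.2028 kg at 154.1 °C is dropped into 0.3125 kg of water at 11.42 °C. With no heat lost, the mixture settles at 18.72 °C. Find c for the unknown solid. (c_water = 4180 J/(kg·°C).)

c ≈ 347 J/(kg·°C)

Net heat exchanged in the isolated system is zero:
0.2028×c×(18.72 − 154.1) + 0.3125×4180×(18.72 − 11.42) = 0
-27.46 c = -9535.6
c = -9535.6/-27.46 ≈ 347.3 J/(kg·°C)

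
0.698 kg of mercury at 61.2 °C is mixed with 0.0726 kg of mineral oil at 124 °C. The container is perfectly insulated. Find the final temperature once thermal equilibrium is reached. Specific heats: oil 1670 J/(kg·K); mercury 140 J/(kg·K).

T_f ≈ 96.0 °C

|Q_oil| = |Q_mercury|:
0.0726×1670×(124 − T) = 0.698×140×(T − 61.2)
121.24(124 − T) = 97.72(T − 61.2)
218.96 T = 21014  ⇒  T ≈ 95.97 °C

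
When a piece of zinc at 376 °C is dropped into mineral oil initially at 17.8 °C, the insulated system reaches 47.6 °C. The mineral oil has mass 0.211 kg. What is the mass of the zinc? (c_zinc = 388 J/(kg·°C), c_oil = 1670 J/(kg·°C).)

Taking heat into each body as positive, Σ m c ΔT = 0:
m×388×(47.6 − 376) + 0.211×1670×(47.6 − 17.8) = 0
-127419 m = -10501
m = -10501/-127419 ≈ 0.08241 kg

m ≈ 0.0824 kg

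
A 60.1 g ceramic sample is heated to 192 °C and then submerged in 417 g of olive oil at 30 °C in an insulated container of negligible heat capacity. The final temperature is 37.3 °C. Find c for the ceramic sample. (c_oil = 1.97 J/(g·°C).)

c ≈ 0.645 J/(g·°C)

Taking heat into each body as positive, Σ m c ΔT = 0:
60.1×c×(37.3 − 192) + 417×1.97×(37.3 − 30) = 0
-9297.5 c = -5996.9
c = -5996.9/-9297.5 ≈ 0.645 J/(g·°C)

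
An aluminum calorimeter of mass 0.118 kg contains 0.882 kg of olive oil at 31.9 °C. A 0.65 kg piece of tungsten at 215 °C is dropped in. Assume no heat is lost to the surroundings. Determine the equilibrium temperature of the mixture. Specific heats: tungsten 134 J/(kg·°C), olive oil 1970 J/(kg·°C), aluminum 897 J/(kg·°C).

Let T be the final temperature. ΣQ_i = 0:
0.65·134·(T − 215) + 0.882·1970·(T − 31.9) + 0.118·897·(T − 31.9) = 0
87.1(T − 215) + 1737.5(T − 31.9) + 105.85(T − 31.9) = 0
1930.5 T = 77531
T = 77531 / 1930.5 = 40.2 °C

T_f ≈ 40.2 °C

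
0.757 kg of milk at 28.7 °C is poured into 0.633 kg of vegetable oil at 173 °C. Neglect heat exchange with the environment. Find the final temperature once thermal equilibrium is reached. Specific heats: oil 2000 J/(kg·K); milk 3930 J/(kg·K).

T_f ≈ 71.8 °C

Taking heat into each body as positive, Σ m c ΔT = 0:
0.633×2000×(T − 173) + 0.757×3930×(T − 28.7) = 0
1266(T − 173) + 2975(T − 28.7) = 0
(1266 + 2975) T = 1266×173 + 2975×28.7
T = 304401 / 4241 = 71.8 °C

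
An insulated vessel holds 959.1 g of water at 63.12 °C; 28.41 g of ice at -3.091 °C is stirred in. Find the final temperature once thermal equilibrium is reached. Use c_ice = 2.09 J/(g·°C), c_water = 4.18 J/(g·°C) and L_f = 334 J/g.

T_f ≈ 59.0 °C

Taking heat into each body as positive, Σ m c ΔT = 0:
warm ice to 0 °C: 28.41·2.09·(0 − (-3.091)) = 183.53; fusion: m_ice L_f = 28.41·334 = 9488.9; warm the meltwater: 118.75 T; water cools: 959.1·4.18·(T − 63.12) = 4009(T − 63.12)
4127.8 T = 253050 − 9672.5 = 243378
T ≈ 58.96 °C (positive, so assuming full melt was valid).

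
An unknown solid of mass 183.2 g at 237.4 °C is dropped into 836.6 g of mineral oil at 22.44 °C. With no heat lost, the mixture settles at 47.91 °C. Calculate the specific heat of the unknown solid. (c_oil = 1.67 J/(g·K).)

Heat lost by the unknown solid = heat gained by the oil:
183.2×c×(237.4 − 47.91) = 836.6×1.67×(47.91 − 22.44)
34715 c = 35585  ⇒  c ≈ 1.025 J/(g·K)

c ≈ 1.03 J/(g·K)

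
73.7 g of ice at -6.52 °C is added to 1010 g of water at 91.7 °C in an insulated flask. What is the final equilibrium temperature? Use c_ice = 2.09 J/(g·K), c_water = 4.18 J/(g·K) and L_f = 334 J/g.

T_f ≈ 79.8 °C

Heat gained plus heat lost sum to zero:
ice -6.52→0 °C: 73.7×2.09×6.52 = 1004.3
  latent heat to melt: 73.7×334 = 24616
  warm the meltwater: 308.07 T
  water cools: 1010×4.18×(T − 91.7) = 4221.8(T − 91.7)
4529.9 T = 387139 − 25620 = 361519
T ≈ 79.81 °C — above 0 °C, consistent with complete melting.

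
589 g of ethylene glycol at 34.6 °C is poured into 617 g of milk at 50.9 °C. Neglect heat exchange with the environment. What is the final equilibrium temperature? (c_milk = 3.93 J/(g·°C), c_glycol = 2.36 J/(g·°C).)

T_f ≈ 45.0 °C

Conservation of energy gives ΣQ = 0:
617×3.93×(T − 50.9) + 589×2.36×(T − 34.6) = 0
2424.8(T − 50.9) + 1390(T − 34.6) = 0
(2424.8 + 1390) T = 2424.8×50.9 + 1390×34.6
T = 171518 / 3814.8 = 45 °C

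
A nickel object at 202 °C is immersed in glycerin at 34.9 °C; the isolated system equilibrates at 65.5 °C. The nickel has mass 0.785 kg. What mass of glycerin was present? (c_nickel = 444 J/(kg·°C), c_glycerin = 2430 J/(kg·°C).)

Heat lost by the nickel = heat gained by the glycerin:
0.785×444×(202 − 65.5) = m×2430×(65.5 − 34.9)
74358 m = 47576  ⇒  m ≈ 0.6398 kg

m ≈ 0.64 kg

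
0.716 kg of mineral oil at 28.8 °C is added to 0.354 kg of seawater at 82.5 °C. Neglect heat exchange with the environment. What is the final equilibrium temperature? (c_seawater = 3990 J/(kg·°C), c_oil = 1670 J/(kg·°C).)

With ΣQ=0 the equilibrium temperature is the m·c-weighted mean:
T_f = (1412.5*82.5 + 1195.7*28.8) / (1412.5 + 1195.7)
    = 150965 / 2608.2 ≈ 57.88 °C

T_f ≈ 57.9 °C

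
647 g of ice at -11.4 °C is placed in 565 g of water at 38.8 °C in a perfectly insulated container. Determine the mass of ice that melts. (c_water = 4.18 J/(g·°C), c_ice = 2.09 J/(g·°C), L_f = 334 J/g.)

m_melted ≈ 228 g

Heat available from the water dropping to 0 °C: 565×4.18×38.8 = 91634 J.
Of that, 647×2.09×11.4 = 15415 J goes to bring the ice to 0 °C, leaving 76219 J.
Fully melting the ice requires m_ice L_f = 647×334 = 216098 J.
76219 J < 216098 J, so only part of the ice melts and the system sits at 0 °C.
m_melt = 76219 / L_f = 228.2 g.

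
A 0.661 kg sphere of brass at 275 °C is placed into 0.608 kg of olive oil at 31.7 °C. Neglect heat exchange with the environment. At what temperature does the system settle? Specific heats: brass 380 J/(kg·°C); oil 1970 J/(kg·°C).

T_f = Σ m_i c_i T_i / Σ m_i c_i:
T_f = (251.18×275 + 1197.8×31.7) / (251.18 + 1197.8)
    = 107043 / 1448.9 ≈ 73.88 °C

T_f ≈ 73.9 °C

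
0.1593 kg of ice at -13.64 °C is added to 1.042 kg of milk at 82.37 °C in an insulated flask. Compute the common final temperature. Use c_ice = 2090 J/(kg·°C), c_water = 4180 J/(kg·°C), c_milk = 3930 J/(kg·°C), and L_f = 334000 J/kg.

T_f ≈ 58.7 °C

Heat gained plus heat lost sum to zero:
ice -13.64→0 °C: 0.1593·2090·13.64 = 4541.3; fusion: m_ice L_f = 0.1593·334000 = 53206; meltwater 0→T: 0.1593·4180·T = 665.87 T; milk: 4095.1(T − 82.37)
4760.9 T = 337310 − 57747 = 279563
T ≈ 58.72 °C (positive, so assuming full melt was valid).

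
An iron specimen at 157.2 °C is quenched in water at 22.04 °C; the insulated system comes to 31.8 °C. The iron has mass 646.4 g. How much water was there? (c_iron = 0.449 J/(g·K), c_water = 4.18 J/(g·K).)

m ≈ 892 g

|Q_iron| = |Q_water|:
646.4×0.449×(157.2 − 31.8) = m×4.18×(31.8 − 22.04)
40.8 m = 36395  ⇒  m ≈ 892.1 g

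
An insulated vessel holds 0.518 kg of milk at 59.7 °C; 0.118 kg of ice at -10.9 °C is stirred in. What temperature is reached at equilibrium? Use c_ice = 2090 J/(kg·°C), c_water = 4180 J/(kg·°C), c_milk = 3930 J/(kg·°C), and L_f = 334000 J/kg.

Conservation of energy gives ΣQ = 0:
ice -10.9→0 °C: 0.118×2090×10.9 = 2688.2; melt ice: 0.118×334000 = 39412; meltwater 0→T: 0.118×4180×T = 493.24 T; milk: 2035.7(T − 59.7)
2529 T = 121534 − 42100 = 79434
T ≈ 31.41 °C — above 0 °C, consistent with complete melting.

T_f ≈ 31.4 °C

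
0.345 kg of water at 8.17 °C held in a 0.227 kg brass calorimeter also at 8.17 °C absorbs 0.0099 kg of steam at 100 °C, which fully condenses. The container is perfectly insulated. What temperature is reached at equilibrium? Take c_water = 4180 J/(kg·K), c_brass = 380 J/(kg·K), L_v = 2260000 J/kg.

T_f ≈ 24.8 °C

Taking heat into each body as positive, Σ m c ΔT = 0:
condense steam: −0.0099·2260000 = −22374; condensate cools 100→T: 0.0099·4180·(T − 100) = 41.38(T − 100); original water: 1442.1(T − 8.17); brass cup: 0.227·380·(T − 8.17) = 86.26(T − 8.17)
1569.7 T = 22374 + 4138.2 + 12487 = 38999
T ≈ 24.84 °C, under the boiling point, so the assumption holds.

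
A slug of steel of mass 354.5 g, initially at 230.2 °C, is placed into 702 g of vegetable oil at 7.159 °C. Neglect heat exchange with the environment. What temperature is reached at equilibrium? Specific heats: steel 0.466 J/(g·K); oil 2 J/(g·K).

T_f ≈ 30.6 °C

Conservation of energy gives ΣQ = 0:
354.5·0.466·(T − 230.2) + 702·2·(T − 7.159) = 0
165.2(T − 230.2) + 1404(T − 7.159) = 0
(165.2 + 1404) T = 165.2·230.2 + 1404·7.159
T = 48080 / 1569.2 = 30.6 °C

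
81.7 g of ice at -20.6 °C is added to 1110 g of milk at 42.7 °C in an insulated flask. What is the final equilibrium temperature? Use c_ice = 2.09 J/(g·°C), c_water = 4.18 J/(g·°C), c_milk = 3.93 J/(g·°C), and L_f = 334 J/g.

T_f ≈ 33.1 °C

Conservation of energy gives ΣQ = 0:
warm ice to 0 °C: 81.7×2.09×(0 − (-20.6)) = 3517.5
  melt ice: 81.7×334 = 27288
  warm the meltwater: 341.51 T
  milk cools: 1110×3.93×(T − 42.7) = 4362.3(T − 42.7)
4703.8 T = 186270 − 30805 = 155465
T ≈ 33.05 °C — above 0 °C, consistent with complete melting.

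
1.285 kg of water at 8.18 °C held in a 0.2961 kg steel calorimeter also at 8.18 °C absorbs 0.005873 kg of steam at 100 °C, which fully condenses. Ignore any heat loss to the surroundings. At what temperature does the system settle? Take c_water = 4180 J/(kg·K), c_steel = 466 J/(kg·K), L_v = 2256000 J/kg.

T_f ≈ 11.0 °C

Sum of m c ΔT and latent-heat terms is zero:
latent heat released on condensation: 0.005873×2256000 = 13249; condensate cools 100→T: 0.005873×4180×(T − 100) = 24.55(T − 100); water warms: 1.285×4180×(T − 8.18) = 5371.3(T − 8.18); steel cup: 0.2961×466×(T − 8.18) = 137.98(T − 8.18)
5533.8 T = 13249 + 2454.9 + 45066 = 60770
T ≈ 10.98 °C (< 100 °C, so full condensation is consistent).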